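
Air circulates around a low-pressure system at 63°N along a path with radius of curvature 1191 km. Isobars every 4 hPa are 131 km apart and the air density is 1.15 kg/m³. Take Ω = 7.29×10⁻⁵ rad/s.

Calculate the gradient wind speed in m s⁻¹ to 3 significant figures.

18.3 m s⁻¹

Coriolis parameter at 63°N:
f = 2Ω sin φ = 2 × 7.29×10⁻⁵ × sin 63° = 1.30×10⁻⁴ s⁻¹
Pressure gradient: |∂P/∂n| = 400 Pa / 131000 m = 3.05×10⁻³ Pa/m
Geostrophic speed: V_g = |∂P/∂n|/(fρ) = 3.05×10⁻³/(1.30×10⁻⁴ × 1.15) = 20.4 m/s
Around a low, centrifugal force acts outward with Coriolis, so pressure-gradient force balances both:
(1/ρ)|∂P/∂n| = fV + V²/R  →  V² + fR·V − fR·V_g = 0
With fR = 1.30×10⁻⁴ × 1191×10³ m = 155 m/s:
V = [−fR + √((fR)² + 4 fR V_g)]/2 = [−155 + √(155² + 4×155×20.4)]/2 = 18.3 m/s
Subgeostrophic (V < V_g = 20.4 m/s), as expected around a low.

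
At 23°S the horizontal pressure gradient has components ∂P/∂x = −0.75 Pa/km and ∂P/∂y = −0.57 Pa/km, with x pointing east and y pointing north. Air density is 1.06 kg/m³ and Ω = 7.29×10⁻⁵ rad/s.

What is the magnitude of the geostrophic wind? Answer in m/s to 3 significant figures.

Coriolis parameter at 23°S:
f = 2Ω sin φ = 2 × 7.29×10⁻⁵ × sin 23° = 5.70×10⁻⁵ s⁻¹
In the Southern Hemisphere f is negative: f = −5.70×10⁻⁵ s⁻¹.
Component geostrophic relations (x east, y north):
u_g = −(1/(fρ)) ∂P/∂y,  v_g = (1/(fρ)) ∂P/∂x
u_g = −(−0.57×10⁻³)/(−5.70×10⁻⁵ × 1.06) = −9.44 m/s;  v_g = (−0.75×10⁻³)/(−5.70×10⁻⁵ × 1.06) = 12.4 m/s
|V_g| = √(u_g² + v_g²) = 15.6 m/s

15.6 m/s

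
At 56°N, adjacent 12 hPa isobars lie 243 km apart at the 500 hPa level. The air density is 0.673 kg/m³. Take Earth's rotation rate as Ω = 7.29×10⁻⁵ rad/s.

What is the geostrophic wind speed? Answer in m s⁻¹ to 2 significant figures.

61 m s⁻¹

Coriolis parameter at 56°N:
f = 2Ω sin φ = 2 × 7.29×10⁻⁵ × sin 56° = 1.21×10⁻⁴ s⁻¹
Pressure gradient: |∂P/∂n| = 1200 Pa / 243000 m = 4.94×10⁻³ Pa/m
Geostrophic balance (pressure-gradient force = Coriolis force):
V_g = (1/(fρ)) |∂P/∂n| = 4.94×10⁻³ / (1.21×10⁻⁴ × 0.673) = 60.7 m/s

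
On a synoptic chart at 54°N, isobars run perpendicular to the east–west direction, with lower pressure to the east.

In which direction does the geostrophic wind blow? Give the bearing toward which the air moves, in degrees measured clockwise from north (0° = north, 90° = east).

The pressure-gradient force points toward the east (bearing 090°).
Geostrophic balance: in the Northern Hemisphere the Coriolis force deflects motion to the right, so the geostrophic wind blows 90° to the right of the pressure-gradient force (low pressure on the left).
Rotating 090° by 90° clockwise gives 180° — the wind blows toward the south.

180°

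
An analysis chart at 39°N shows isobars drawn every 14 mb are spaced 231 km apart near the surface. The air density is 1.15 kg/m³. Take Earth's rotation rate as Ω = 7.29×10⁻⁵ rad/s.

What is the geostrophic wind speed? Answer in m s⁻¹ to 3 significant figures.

57.4 m s⁻¹

Coriolis parameter at 39°N:
f = 2Ω sin φ = 2 × 7.29×10⁻⁵ × sin 39° = 9.18×10⁻⁵ s⁻¹
Pressure gradient: |∂P/∂n| = 1400 Pa / 231000 m = 6.06×10⁻³ Pa/m
Geostrophic balance (pressure-gradient force = Coriolis force):
V_g = (1/(fρ)) |∂P/∂n| = 6.06×10⁻³ / (9.18×10⁻⁵ × 1.15) = 57.4 m/s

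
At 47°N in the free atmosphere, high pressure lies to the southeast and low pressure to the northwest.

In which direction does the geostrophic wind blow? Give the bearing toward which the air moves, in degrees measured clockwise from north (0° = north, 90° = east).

The pressure-gradient force points toward the northwest (bearing 315°).
Geostrophic balance: in the Northern Hemisphere the Coriolis force deflects motion to the right, so the geostrophic wind blows 90° to the right of the pressure-gradient force (low pressure on the left).
Rotating 315° by 90° clockwise gives 045° — the wind blows toward the northeast.

045°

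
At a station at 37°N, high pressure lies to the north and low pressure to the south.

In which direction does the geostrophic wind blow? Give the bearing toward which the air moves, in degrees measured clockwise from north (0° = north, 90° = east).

270°

The pressure-gradient force points toward the south (bearing 180°).
Geostrophic balance: in the Northern Hemisphere the Coriolis force deflects motion to the right, so the geostrophic wind blows 90° to the right of the pressure-gradient force (low pressure on the left).
Rotating 180° by 90° clockwise gives 270° — the wind blows toward the west.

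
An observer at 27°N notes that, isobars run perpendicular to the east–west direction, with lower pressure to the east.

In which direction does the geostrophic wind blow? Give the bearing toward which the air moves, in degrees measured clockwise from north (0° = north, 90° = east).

The pressure-gradient force points toward the east (bearing 090°).
Geostrophic balance: in the Northern Hemisphere the Coriolis force deflects motion to the right, so the geostrophic wind blows 90° to the right of the pressure-gradient force (low pressure on the left).
Rotating 090° by 90° clockwise gives 180° — the wind blows toward the south.

180°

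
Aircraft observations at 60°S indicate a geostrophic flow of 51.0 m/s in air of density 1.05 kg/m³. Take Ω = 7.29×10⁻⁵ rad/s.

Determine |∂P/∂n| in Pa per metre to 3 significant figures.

6.76×10⁻³ Pa/m

Coriolis parameter at 60°S:
f = 2Ω sin φ = 2 × 7.29×10⁻⁵ × sin 60° = 1.26×10⁻⁴ s⁻¹
Geostrophic balance rearranged: |∂P/∂n| = f ρ V_g
|∂P/∂n| = 1.26×10⁻⁴ × 1.05 × 51.0 = 6.76×10⁻³ Pa/m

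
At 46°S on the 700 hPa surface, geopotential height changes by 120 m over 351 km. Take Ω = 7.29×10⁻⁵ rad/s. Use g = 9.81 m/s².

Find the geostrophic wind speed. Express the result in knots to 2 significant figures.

62 knots

Coriolis parameter at 46°S:
f = 2Ω sin φ = 2 × 7.29×10⁻⁵ × sin 46° = 1.05×10⁻⁴ s⁻¹
Height gradient: |∂Z/∂n| = 120 m / 351000 m = 3.42×10⁻⁴
On a pressure surface, geostrophic balance gives V_g = (g/f)|∂Z/∂n|:
V_g = 9.81 × 3.42×10⁻⁴ / 1.05×10⁻⁴ = 32.0 m/s
Converting: 32.0 m/s × 1.944 = 62 knots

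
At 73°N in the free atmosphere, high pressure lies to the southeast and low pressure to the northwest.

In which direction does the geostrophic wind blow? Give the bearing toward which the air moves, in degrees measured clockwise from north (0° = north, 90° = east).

045°

The pressure-gradient force points toward the northwest (bearing 315°).
Geostrophic balance: in the Northern Hemisphere the Coriolis force deflects motion to the right, so the geostrophic wind blows 90° to the right of the pressure-gradient force (low pressure on the left).
Rotating 315° by 90° clockwise gives 045° — the wind blows toward the northeast.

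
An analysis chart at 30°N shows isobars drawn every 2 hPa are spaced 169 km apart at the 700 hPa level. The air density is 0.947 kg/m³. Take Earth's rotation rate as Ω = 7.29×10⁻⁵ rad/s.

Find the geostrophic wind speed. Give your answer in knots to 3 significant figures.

Coriolis parameter at 30°N:
f = 2Ω sin φ = 2 × 7.29×10⁻⁵ × sin 30° = 7.29×10⁻⁵ s⁻¹
Pressure gradient: |∂P/∂n| = 200 Pa / 169000 m = 1.18×10⁻³ Pa/m
Geostrophic balance (pressure-gradient force = Coriolis force):
V_g = (1/(fρ)) |∂P/∂n| = 1.18×10⁻³ / (7.29×10⁻⁵ × 0.947) = 17.1 m/s
Converting: 17.1 m/s × 1.944 = 33.3 knots

33.3 knots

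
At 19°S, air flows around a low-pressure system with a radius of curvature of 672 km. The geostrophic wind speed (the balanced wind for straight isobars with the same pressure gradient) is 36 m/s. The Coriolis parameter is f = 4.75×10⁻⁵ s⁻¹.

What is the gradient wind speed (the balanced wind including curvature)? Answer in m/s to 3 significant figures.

Around a low, centrifugal force acts outward with Coriolis, so pressure-gradient force balances both:
(1/ρ)|∂P/∂n| = fV + V²/R  →  V² + fR·V − fR·V_g = 0
With fR = 4.75×10⁻⁵ × 672×10³ m = 31.9 m/s:
V = [−fR + √((fR)² + 4 fR V_g)]/2 = [−31.9 + √(31.9² + 4×31.9×36)]/2 = 21.5 m/s
Subgeostrophic (V < V_g = 36 m/s), as expected around a low.

21.5 m/s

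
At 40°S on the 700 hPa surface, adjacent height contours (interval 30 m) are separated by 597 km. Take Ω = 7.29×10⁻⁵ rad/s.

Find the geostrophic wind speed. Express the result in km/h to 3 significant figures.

Coriolis parameter at 40°S:
f = 2Ω sin φ = 2 × 7.29×10⁻⁵ × sin 40° = 9.37×10⁻⁵ s⁻¹
Height gradient: |∂Z/∂n| = 30 m / 597000 m = 5.03×10⁻⁵
On a pressure surface, geostrophic balance gives V_g = (g/f)|∂Z/∂n|:
V_g = 9.81 × 5.03×10⁻⁵ / 9.37×10⁻⁵ = 5.26 m/s
Converting: 5.26 m/s × 3.6 = 18.9 km/h

18.9 km/h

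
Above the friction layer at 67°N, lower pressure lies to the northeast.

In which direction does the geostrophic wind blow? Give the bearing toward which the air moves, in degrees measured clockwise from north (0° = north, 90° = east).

135°

The pressure-gradient force points toward the northeast (bearing 045°).
Geostrophic balance: in the Northern Hemisphere the Coriolis force deflects motion to the right, so the geostrophic wind blows 90° to the right of the pressure-gradient force (low pressure on the left).
Rotating 045° by 90° clockwise gives 135° — the wind blows toward the southeast.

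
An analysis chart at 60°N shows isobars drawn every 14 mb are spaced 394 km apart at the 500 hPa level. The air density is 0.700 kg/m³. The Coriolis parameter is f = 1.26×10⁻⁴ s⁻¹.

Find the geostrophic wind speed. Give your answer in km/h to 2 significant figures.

Pressure gradient: |∂P/∂n| = 1400 Pa / 394000 m = 3.55×10⁻³ Pa/m
Geostrophic balance (pressure-gradient force = Coriolis force):
V_g = (1/(fρ)) |∂P/∂n| = 3.55×10⁻³ / (1.26×10⁻⁴ × 0.700) = 40.3 m/s
Converting: 40.3 m/s × 3.6 = 150 km/h

150 km/h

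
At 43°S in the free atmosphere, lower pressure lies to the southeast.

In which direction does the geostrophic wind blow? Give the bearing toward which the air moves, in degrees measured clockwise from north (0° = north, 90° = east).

The pressure-gradient force points toward the southeast (bearing 135°).
Geostrophic balance: in the Southern Hemisphere the Coriolis force deflects motion to the left, so the geostrophic wind blows 90° to the left of the pressure-gradient force (low pressure on the right).
Rotating 135° by 90° counterclockwise gives 045° — the wind blows toward the northeast.

045°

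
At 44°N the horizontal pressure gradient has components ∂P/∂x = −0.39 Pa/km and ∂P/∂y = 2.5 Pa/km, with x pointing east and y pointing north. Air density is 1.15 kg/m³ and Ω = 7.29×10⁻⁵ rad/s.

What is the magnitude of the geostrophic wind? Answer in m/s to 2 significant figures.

Coriolis parameter at 44°N:
f = 2Ω sin φ = 2 × 7.29×10⁻⁵ × sin 44° = 1.01×10⁻⁴ s⁻¹
Component geostrophic relations (x east, y north):
u_g = −(1/(fρ)) ∂P/∂y,  v_g = (1/(fρ)) ∂P/∂x
u_g = −(2.5×10⁻³)/(1.01×10⁻⁴ × 1.15) = −21.5 m/s;  v_g = (−0.39×10⁻³)/(1.01×10⁻⁴ × 1.15) = −3.35 m/s
|V_g| = √(u_g² + v_g²) = 21.7 m/s

22 m/s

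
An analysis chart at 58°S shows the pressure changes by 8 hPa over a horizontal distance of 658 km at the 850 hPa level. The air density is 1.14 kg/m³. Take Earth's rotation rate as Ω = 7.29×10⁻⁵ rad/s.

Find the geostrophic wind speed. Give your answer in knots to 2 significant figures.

Coriolis parameter at 58°S:
f = 2Ω sin φ = 2 × 7.29×10⁻⁵ × sin 58° = 1.24×10⁻⁴ s⁻¹
Pressure gradient: |∂P/∂n| = 800 Pa / 658000 m = 1.22×10⁻³ Pa/m
Geostrophic balance (pressure-gradient force = Coriolis force):
V_g = (1/(fρ)) |∂P/∂n| = 1.22×10⁻³ / (1.24×10⁻⁴ × 1.14) = 8.63 m/s
Converting: 8.63 m/s × 1.944 = 17 knots

17 knots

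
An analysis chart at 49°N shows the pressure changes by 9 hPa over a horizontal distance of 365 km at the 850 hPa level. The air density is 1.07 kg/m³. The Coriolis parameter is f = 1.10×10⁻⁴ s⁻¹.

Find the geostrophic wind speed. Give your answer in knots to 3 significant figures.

40.7 knots

Pressure gradient: |∂P/∂n| = 900 Pa / 365000 m = 2.47×10⁻³ Pa/m
Geostrophic balance (pressure-gradient force = Coriolis force):
V_g = (1/(fρ)) |∂P/∂n| = 2.47×10⁻³ / (1.10×10⁻⁴ × 1.07) = 20.9 m/s
Converting: 20.9 m/s × 1.944 = 40.7 knots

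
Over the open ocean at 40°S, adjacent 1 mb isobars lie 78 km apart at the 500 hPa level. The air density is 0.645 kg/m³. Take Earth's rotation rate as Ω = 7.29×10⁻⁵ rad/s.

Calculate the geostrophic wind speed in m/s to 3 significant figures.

21.2 m/s

Coriolis parameter at 40°S:
f = 2Ω sin φ = 2 × 7.29×10⁻⁵ × sin 40° = 9.37×10⁻⁵ s⁻¹
Pressure gradient: |∂P/∂n| = 100 Pa / 78000 m = 1.28×10⁻³ Pa/m
Geostrophic balance (pressure-gradient force = Coriolis force):
V_g = (1/(fρ)) |∂P/∂n| = 1.28×10⁻³ / (9.37×10⁻⁵ × 0.645) = 21.2 m/s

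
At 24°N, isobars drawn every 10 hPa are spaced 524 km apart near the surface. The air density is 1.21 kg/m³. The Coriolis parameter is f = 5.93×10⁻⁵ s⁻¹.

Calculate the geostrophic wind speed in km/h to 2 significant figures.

96 km/h

Pressure gradient: |∂P/∂n| = 1000 Pa / 524000 m = 1.91×10⁻³ Pa/m
Geostrophic balance (pressure-gradient force = Coriolis force):
V_g = (1/(fρ)) |∂P/∂n| = 1.91×10⁻³ / (5.93×10⁻⁵ × 1.21) = 26.6 m/s
Converting: 26.6 m/s × 3.6 = 96 km/h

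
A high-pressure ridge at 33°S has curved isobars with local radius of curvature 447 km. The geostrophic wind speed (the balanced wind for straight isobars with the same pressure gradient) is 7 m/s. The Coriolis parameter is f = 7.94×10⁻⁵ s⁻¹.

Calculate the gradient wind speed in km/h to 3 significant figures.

34.5 km/h

Around a high, pressure-gradient force acts outward with centrifugal, so Coriolis balances both:
fV = (1/ρ)|∂P/∂n| + V²/R  →  V² − fR·V + fR·V_g = 0
With fR = 7.94×10⁻⁵ × 447×10³ m = 35.5 m/s:
V = [fR − √((fR)² − 4 fR V_g)]/2 = [35.5 − √(35.5² − 4×35.5×7)]/2 = 9.59 m/s
Supergeostrophic (V > V_g = 7 m/s), as expected around a high.
Converting: 9.59 m/s × 3.6 = 34.5 km/h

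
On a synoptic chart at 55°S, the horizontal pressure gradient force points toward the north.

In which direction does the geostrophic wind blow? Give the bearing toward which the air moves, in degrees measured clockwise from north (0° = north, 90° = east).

270°

The pressure-gradient force points toward the north (bearing 000°).
Geostrophic balance: in the Southern Hemisphere the Coriolis force deflects motion to the left, so the geostrophic wind blows 90° to the left of the pressure-gradient force (low pressure on the right).
Rotating 000° by 90° counterclockwise gives 270° — the wind blows toward the west.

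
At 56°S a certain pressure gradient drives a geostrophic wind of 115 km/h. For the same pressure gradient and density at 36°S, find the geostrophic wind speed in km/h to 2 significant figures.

160 km/h

With the same pressure gradient and density, V_g ∝ 1/f ∝ 1/sin φ.
V₂ = V₁ · sin φ₁ / sin φ₂ = 115 × sin 56° / sin 36°
V₂ = 115 × 0.8290/0.5878 = 160 km/h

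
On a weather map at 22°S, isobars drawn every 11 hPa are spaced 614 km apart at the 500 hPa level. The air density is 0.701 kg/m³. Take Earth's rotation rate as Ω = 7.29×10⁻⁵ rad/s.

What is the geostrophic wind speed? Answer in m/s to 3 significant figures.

Coriolis parameter at 22°S:
f = 2Ω sin φ = 2 × 7.29×10⁻⁵ × sin 22° = 5.46×10⁻⁵ s⁻¹
Pressure gradient: |∂P/∂n| = 1100 Pa / 614000 m = 1.79×10⁻³ Pa/m
Geostrophic balance (pressure-gradient force = Coriolis force):
V_g = (1/(fρ)) |∂P/∂n| = 1.79×10⁻³ / (5.46×10⁻⁵ × 0.701) = 46.8 m/s

46.8 m/s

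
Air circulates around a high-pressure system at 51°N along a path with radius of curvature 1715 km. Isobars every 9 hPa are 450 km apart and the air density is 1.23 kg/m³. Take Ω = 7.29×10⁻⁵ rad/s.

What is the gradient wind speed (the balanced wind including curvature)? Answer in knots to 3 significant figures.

30.3 knots

Coriolis parameter at 51°N:
f = 2Ω sin φ = 2 × 7.29×10⁻⁵ × sin 51° = 1.13×10⁻⁴ s⁻¹
Pressure gradient: |∂P/∂n| = 900 Pa / 450000 m = 2.00×10⁻³ Pa/m
Geostrophic speed: V_g = |∂P/∂n|/(fρ) = 2.00×10⁻³/(1.13×10⁻⁴ × 1.23) = 14.4 m/s
Around a high, pressure-gradient force acts outward with centrifugal, so Coriolis balances both:
fV = (1/ρ)|∂P/∂n| + V²/R  →  V² − fR·V + fR·V_g = 0
With fR = 1.13×10⁻⁴ × 1715×10³ m = 194 m/s:
V = [fR − √((fR)² − 4 fR V_g)]/2 = [194 − √(194² − 4×194×14.4)]/2 = 15.6 m/s
Supergeostrophic (V > V_g = 14.4 m/s), as expected around a high.
Converting: 15.6 m/s × 1.944 = 30.3 knots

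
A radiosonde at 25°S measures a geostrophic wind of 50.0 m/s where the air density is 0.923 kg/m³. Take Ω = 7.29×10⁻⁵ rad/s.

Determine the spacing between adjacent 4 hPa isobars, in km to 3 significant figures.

Coriolis parameter at 25°S:
f = 2Ω sin φ = 2 × 7.29×10⁻⁵ × sin 25° = 6.16×10⁻⁵ s⁻¹
Geostrophic balance rearranged: |∂P/∂n| = f ρ V_g
|∂P/∂n| = 6.16×10⁻⁵ × 0.923 × 50.0 = 2.84×10⁻³ Pa/m
Isobar spacing: Δn = ΔP/|∂P/∂n| = 400 Pa / 2.84×10⁻³ Pa/m = 140664 m ≈ 141 km

141 km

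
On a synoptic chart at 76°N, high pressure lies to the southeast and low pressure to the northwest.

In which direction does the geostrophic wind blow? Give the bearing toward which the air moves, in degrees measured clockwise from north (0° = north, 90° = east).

The pressure-gradient force points toward the northwest (bearing 315°).
Geostrophic balance: in the Northern Hemisphere the Coriolis force deflects motion to the right, so the geostrophic wind blows 90° to the right of the pressure-gradient force (low pressure on the left).
Rotating 315° by 90° clockwise gives 045° — the wind blows toward the northeast.

045°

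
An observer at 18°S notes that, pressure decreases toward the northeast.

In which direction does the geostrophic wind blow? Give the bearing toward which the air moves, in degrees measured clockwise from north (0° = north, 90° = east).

The pressure-gradient force points toward the northeast (bearing 045°).
Geostrophic balance: in the Southern Hemisphere the Coriolis force deflects motion to the left, so the geostrophic wind blows 90° to the left of the pressure-gradient force (low pressure on the right).
Rotating 045° by 90° counterclockwise gives 315° — the wind blows toward the northwest.

315°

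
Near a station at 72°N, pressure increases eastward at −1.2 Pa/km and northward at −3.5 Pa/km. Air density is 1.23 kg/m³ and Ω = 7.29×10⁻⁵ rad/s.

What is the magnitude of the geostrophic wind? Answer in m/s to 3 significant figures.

Coriolis parameter at 72°N:
f = 2Ω sin φ = 2 × 7.29×10⁻⁵ × sin 72° = 1.39×10⁻⁴ s⁻¹
Component geostrophic relations (x east, y north):
u_g = −(1/(fρ)) ∂P/∂y,  v_g = (1/(fρ)) ∂P/∂x
u_g = −(−3.5×10⁻³)/(1.39×10⁻⁴ × 1.23) = 20.5 m/s;  v_g = (−1.2×10⁻³)/(1.39×10⁻⁴ × 1.23) = −7.04 m/s
|V_g| = √(u_g² + v_g²) = 21.7 m/s

21.7 m/s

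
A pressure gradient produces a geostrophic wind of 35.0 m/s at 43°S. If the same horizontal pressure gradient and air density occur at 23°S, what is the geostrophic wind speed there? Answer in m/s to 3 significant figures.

With the same pressure gradient and density, V_g ∝ 1/f ∝ 1/sin φ.
V₂ = V₁ · sin φ₁ / sin φ₂ = 35.0 × sin 43° / sin 23°
V₂ = 35.0 × 0.6820/0.3907 = 61.1 m/s

61.1 m/s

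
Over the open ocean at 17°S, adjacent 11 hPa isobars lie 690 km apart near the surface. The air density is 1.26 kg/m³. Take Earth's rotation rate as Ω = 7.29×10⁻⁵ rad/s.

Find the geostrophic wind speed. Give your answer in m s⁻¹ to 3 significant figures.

Coriolis parameter at 17°S:
f = 2Ω sin φ = 2 × 7.29×10⁻⁵ × sin 17° = 4.26×10⁻⁵ s⁻¹
Pressure gradient: |∂P/∂n| = 1100 Pa / 690000 m = 1.59×10⁻³ Pa/m
Geostrophic balance (pressure-gradient force = Coriolis force):
V_g = (1/(fρ)) |∂P/∂n| = 1.59×10⁻³ / (4.26×10⁻⁵ × 1.26) = 29.7 m/s

29.7 m s⁻¹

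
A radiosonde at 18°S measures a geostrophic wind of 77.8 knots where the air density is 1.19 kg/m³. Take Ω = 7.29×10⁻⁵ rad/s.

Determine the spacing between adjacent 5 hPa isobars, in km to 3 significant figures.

233 km

Coriolis parameter at 18°S:
f = 2Ω sin φ = 2 × 7.29×10⁻⁵ × sin 18° = 4.51×10⁻⁵ s⁻¹
Wind speed in SI: 77.8 knots = 40.0 m/s
Geostrophic balance rearranged: |∂P/∂n| = f ρ V_g
|∂P/∂n| = 4.51×10⁻⁵ × 1.19 × 40.0 = 2.15×10⁻³ Pa/m
Isobar spacing: Δn = ΔP/|∂P/∂n| = 500 Pa / 2.15×10⁻³ Pa/m = 233005 m ≈ 233 km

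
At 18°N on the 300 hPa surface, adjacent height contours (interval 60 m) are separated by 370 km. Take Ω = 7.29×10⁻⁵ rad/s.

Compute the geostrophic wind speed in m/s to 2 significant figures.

35 m/s

Coriolis parameter at 18°N:
f = 2Ω sin φ = 2 × 7.29×10⁻⁵ × sin 18° = 4.51×10⁻⁵ s⁻¹
Height gradient: |∂Z/∂n| = 60 m / 370000 m = 1.62×10⁻⁴
On a pressure surface, geostrophic balance gives V_g = (g/f)|∂Z/∂n|:
V_g = 9.81 × 1.62×10⁻⁴ / 4.51×10⁻⁵ = 35.3 m/s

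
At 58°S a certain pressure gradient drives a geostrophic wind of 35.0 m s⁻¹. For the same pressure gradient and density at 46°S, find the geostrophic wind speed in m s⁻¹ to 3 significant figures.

With the same pressure gradient and density, V_g ∝ 1/f ∝ 1/sin φ.
V₂ = V₁ · sin φ₁ / sin φ₂ = 35.0 × sin 58° / sin 46°
V₂ = 35.0 × 0.8480/0.7193 = 41.3 m s⁻¹

41.3 m s⁻¹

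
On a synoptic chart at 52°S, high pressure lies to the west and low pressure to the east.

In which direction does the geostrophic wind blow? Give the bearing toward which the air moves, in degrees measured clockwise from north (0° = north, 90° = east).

The pressure-gradient force points toward the east (bearing 090°).
Geostrophic balance: in the Southern Hemisphere the Coriolis force deflects motion to the left, so the geostrophic wind blows 90° to the left of the pressure-gradient force (low pressure on the right).
Rotating 090° by 90° counterclockwise gives 000° — the wind blows toward the north.

000°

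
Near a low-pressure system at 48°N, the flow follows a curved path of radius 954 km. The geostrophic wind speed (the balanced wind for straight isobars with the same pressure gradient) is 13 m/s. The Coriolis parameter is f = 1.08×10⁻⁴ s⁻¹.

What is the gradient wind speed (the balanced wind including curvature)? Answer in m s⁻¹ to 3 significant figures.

Around a low, centrifugal force acts outward with Coriolis, so pressure-gradient force balances both:
(1/ρ)|∂P/∂n| = fV + V²/R  →  V² + fR·V − fR·V_g = 0
With fR = 1.08×10⁻⁴ × 954×10³ m = 103 m/s:
V = [−fR + √((fR)² + 4 fR V_g)]/2 = [−103 + √(103² + 4×103×13)]/2 = 11.7 m/s
Subgeostrophic (V < V_g = 13 m/s), as expected around a low.

11.7 m s⁻¹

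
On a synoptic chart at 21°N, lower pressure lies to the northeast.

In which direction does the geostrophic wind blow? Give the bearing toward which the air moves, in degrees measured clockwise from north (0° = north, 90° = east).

135°

The pressure-gradient force points toward the northeast (bearing 045°).
Geostrophic balance: in the Northern Hemisphere the Coriolis force deflects motion to the right, so the geostrophic wind blows 90° to the right of the pressure-gradient force (low pressure on the left).
Rotating 045° by 90° clockwise gives 135° — the wind blows toward the southeast.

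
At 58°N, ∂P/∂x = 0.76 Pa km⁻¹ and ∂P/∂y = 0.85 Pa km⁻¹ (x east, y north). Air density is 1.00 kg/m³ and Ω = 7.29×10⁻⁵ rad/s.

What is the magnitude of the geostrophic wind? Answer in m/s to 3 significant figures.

Coriolis parameter at 58°N:
f = 2Ω sin φ = 2 × 7.29×10⁻⁵ × sin 58° = 1.24×10⁻⁴ s⁻¹
Component geostrophic relations (x east, y north):
u_g = −(1/(fρ)) ∂P/∂y,  v_g = (1/(fρ)) ∂P/∂x
u_g = −(0.85×10⁻³)/(1.24×10⁻⁴ × 1.00) = −6.87 m/s;  v_g = (0.76×10⁻³)/(1.24×10⁻⁴ × 1.00) = 6.15 m/s
|V_g| = √(u_g² + v_g²) = 9.22 m/s

9.22 m/s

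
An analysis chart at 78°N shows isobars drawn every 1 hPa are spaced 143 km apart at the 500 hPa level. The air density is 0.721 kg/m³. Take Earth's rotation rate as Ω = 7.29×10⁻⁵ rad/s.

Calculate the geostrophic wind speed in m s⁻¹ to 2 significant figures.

6.8 m s⁻¹

Coriolis parameter at 78°N:
f = 2Ω sin φ = 2 × 7.29×10⁻⁵ × sin 78° = 1.43×10⁻⁴ s⁻¹
Pressure gradient: |∂P/∂n| = 100 Pa / 143000 m = 6.99×10⁻⁴ Pa/m
Geostrophic balance (pressure-gradient force = Coriolis force):
V_g = (1/(fρ)) |∂P/∂n| = 6.99×10⁻⁴ / (1.43×10⁻⁴ × 0.721) = 6.80 m/s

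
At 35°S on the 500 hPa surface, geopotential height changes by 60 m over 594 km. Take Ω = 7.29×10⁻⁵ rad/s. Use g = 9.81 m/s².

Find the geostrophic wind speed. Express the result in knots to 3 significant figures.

23.0 knots

Coriolis parameter at 35°S:
f = 2Ω sin φ = 2 × 7.29×10⁻⁵ × sin 35° = 8.36×10⁻⁵ s⁻¹
Height gradient: |∂Z/∂n| = 60 m / 594000 m = 1.01×10⁻⁴
On a pressure surface, geostrophic balance gives V_g = (g/f)|∂Z/∂n|:
V_g = 9.81 × 1.01×10⁻⁴ / 8.36×10⁻⁵ = 11.8 m/s
Converting: 11.8 m/s × 1.944 = 23.0 knots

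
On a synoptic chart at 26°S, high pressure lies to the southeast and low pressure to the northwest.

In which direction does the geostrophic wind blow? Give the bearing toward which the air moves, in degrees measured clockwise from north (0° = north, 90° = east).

The pressure-gradient force points toward the northwest (bearing 315°).
Geostrophic balance: in the Southern Hemisphere the Coriolis force deflects motion to the left, so the geostrophic wind blows 90° to the left of the pressure-gradient force (low pressure on the right).
Rotating 315° by 90° counterclockwise gives 225° — the wind blows toward the southwest.

225°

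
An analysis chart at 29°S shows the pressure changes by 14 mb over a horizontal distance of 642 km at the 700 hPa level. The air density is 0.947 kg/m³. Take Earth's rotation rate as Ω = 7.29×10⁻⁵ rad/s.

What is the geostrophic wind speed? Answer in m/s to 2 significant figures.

33 m/s

Coriolis parameter at 29°S:
f = 2Ω sin φ = 2 × 7.29×10⁻⁵ × sin 29° = 7.07×10⁻⁵ s⁻¹
Pressure gradient: |∂P/∂n| = 1400 Pa / 642000 m = 2.18×10⁻³ Pa/m
Geostrophic balance (pressure-gradient force = Coriolis force):
V_g = (1/(fρ)) |∂P/∂n| = 2.18×10⁻³ / (7.07×10⁻⁵ × 0.947) = 32.6 m/s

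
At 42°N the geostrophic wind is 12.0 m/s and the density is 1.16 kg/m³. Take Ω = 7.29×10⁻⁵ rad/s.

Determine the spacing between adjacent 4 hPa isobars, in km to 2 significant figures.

290 km

Coriolis parameter at 42°N:
f = 2Ω sin φ = 2 × 7.29×10⁻⁵ × sin 42° = 9.76×10⁻⁵ s⁻¹
Geostrophic balance rearranged: |∂P/∂n| = f ρ V_g
|∂P/∂n| = 9.76×10⁻⁵ × 1.16 × 12.0 = 1.36×10⁻³ Pa/m
Isobar spacing: Δn = ΔP/|∂P/∂n| = 400 Pa / 1.36×10⁻³ Pa/m = 294545 m ≈ 290 km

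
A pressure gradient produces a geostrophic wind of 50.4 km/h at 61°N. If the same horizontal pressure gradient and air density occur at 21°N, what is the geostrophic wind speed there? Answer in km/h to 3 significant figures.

With the same pressure gradient and density, V_g ∝ 1/f ∝ 1/sin φ.
V₂ = V₁ · sin φ₁ / sin φ₂ = 50.4 × sin 61° / sin 21°
V₂ = 50.4 × 0.8746/0.3584 = 123 km/h

123 km/h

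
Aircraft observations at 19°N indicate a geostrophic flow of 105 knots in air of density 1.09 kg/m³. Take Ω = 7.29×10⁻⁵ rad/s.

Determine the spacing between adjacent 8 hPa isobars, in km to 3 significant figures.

Coriolis parameter at 19°N:
f = 2Ω sin φ = 2 × 7.29×10⁻⁵ × sin 19° = 4.75×10⁻⁵ s⁻¹
Wind speed in SI: 105 knots = 54.0 m/s
Geostrophic balance rearranged: |∂P/∂n| = f ρ V_g
|∂P/∂n| = 4.75×10⁻⁵ × 1.09 × 54.0 = 2.79×10⁻³ Pa/m
Isobar spacing: Δn = ΔP/|∂P/∂n| = 800 Pa / 2.79×10⁻³ Pa/m = 286244 m ≈ 286 km

286 km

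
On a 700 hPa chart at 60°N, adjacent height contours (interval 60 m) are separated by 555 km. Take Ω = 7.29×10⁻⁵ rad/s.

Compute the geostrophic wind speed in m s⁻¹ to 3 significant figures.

8.40 m s⁻¹

Coriolis parameter at 60°N:
f = 2Ω sin φ = 2 × 7.29×10⁻⁵ × sin 60° = 1.26×10⁻⁴ s⁻¹
Height gradient: |∂Z/∂n| = 60 m / 555000 m = 1.08×10⁻⁴
On a pressure surface, geostrophic balance gives V_g = (g/f)|∂Z/∂n|:
V_g = 9.81 × 1.08×10⁻⁴ / 1.26×10⁻⁴ = 8.40 m/s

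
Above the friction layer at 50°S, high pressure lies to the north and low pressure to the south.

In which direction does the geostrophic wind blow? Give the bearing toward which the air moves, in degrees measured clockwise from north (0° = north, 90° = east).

090°

The pressure-gradient force points toward the south (bearing 180°).
Geostrophic balance: in the Southern Hemisphere the Coriolis force deflects motion to the left, so the geostrophic wind blows 90° to the left of the pressure-gradient force (low pressure on the right).
Rotating 180° by 90° counterclockwise gives 090° — the wind blows toward the east.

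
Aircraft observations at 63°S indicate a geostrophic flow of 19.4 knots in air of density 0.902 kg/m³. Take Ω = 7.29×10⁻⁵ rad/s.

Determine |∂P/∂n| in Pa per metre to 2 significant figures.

Coriolis parameter at 63°S:
f = 2Ω sin φ = 2 × 7.29×10⁻⁵ × sin 63° = 1.30×10⁻⁴ s⁻¹
Wind speed in SI: 19.4 knots = 9.98 m/s
Geostrophic balance rearranged: |∂P/∂n| = f ρ V_g
|∂P/∂n| = 1.30×10⁻⁴ × 0.902 × 9.98 = 1.17×10⁻³ Pa/m

1.2×10⁻³ Pa/m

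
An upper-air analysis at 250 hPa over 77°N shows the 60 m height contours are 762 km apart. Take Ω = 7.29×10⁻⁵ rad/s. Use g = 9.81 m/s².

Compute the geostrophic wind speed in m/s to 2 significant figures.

5.4 m/s

Coriolis parameter at 77°N:
f = 2Ω sin φ = 2 × 7.29×10⁻⁵ × sin 77° = 1.42×10⁻⁴ s⁻¹
Height gradient: |∂Z/∂n| = 60 m / 762000 m = 7.87×10⁻⁵
On a pressure surface, geostrophic balance gives V_g = (g/f)|∂Z/∂n|:
V_g = 9.81 × 7.87×10⁻⁵ / 1.42×10⁻⁴ = 5.44 m/s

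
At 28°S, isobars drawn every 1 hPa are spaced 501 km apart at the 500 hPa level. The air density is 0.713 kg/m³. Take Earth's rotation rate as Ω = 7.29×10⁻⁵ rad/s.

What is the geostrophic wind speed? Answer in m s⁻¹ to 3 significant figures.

4.09 m s⁻¹

Coriolis parameter at 28°S:
f = 2Ω sin φ = 2 × 7.29×10⁻⁵ × sin 28° = 6.84×10⁻⁵ s⁻¹
Pressure gradient: |∂P/∂n| = 100 Pa / 501000 m = 2.00×10⁻⁴ Pa/m
Geostrophic balance (pressure-gradient force = Coriolis force):
V_g = (1/(fρ)) |∂P/∂n| = 2.00×10⁻⁴ / (6.84×10⁻⁵ × 0.713) = 4.09 m/s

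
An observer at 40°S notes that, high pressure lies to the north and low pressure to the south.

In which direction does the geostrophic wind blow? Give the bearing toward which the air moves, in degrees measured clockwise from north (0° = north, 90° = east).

The pressure-gradient force points toward the south (bearing 180°).
Geostrophic balance: in the Southern Hemisphere the Coriolis force deflects motion to the left, so the geostrophic wind blows 90° to the left of the pressure-gradient force (low pressure on the right).
Rotating 180° by 90° counterclockwise gives 090° — the wind blows toward the east.

090°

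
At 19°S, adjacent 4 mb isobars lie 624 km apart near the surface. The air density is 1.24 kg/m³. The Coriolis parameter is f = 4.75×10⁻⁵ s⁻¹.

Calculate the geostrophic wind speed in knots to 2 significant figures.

Pressure gradient: |∂P/∂n| = 400 Pa / 624000 m = 6.41×10⁻⁴ Pa/m
Geostrophic balance (pressure-gradient force = Coriolis force):
V_g = (1/(fρ)) |∂P/∂n| = 6.41×10⁻⁴ / (4.75×10⁻⁵ × 1.24) = 10.9 m/s
Converting: 10.9 m/s × 1.944 = 21 knots

21 knots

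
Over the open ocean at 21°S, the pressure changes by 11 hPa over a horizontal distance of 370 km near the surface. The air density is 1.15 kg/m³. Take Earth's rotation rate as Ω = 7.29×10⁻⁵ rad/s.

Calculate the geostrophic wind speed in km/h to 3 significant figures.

Coriolis parameter at 21°S:
f = 2Ω sin φ = 2 × 7.29×10⁻⁵ × sin 21° = 5.23×10⁻⁵ s⁻¹
Pressure gradient: |∂P/∂n| = 1100 Pa / 370000 m = 2.97×10⁻³ Pa/m
Geostrophic balance (pressure-gradient force = Coriolis force):
V_g = (1/(fρ)) |∂P/∂n| = 2.97×10⁻³ / (5.23×10⁻⁵ × 1.15) = 49.5 m/s
Converting: 49.5 m/s × 3.6 = 178 km/h

178 km/h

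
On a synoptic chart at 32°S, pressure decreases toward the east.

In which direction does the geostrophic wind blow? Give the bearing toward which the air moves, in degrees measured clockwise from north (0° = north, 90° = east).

The pressure-gradient force points toward the east (bearing 090°).
Geostrophic balance: in the Southern Hemisphere the Coriolis force deflects motion to the left, so the geostrophic wind blows 90° to the left of the pressure-gradient force (low pressure on the right).
Rotating 090° by 90° counterclockwise gives 000° — the wind blows toward the north.

000°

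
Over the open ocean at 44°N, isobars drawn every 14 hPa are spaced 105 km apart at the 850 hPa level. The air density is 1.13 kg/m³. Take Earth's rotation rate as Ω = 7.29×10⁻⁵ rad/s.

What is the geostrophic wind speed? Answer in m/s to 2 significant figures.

120 m/s

Coriolis parameter at 44°N:
f = 2Ω sin φ = 2 × 7.29×10⁻⁵ × sin 44° = 1.01×10⁻⁴ s⁻¹
Pressure gradient: |∂P/∂n| = 1400 Pa / 105000 m = 1.33×10⁻² Pa/m
Geostrophic balance (pressure-gradient force = Coriolis force):
V_g = (1/(fρ)) |∂P/∂n| = 1.33×10⁻² / (1.01×10⁻⁴ × 1.13) = 117 m/s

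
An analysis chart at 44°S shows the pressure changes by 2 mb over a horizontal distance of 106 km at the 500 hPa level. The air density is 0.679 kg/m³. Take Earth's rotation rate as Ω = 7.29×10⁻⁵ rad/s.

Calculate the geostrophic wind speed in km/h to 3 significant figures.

98.8 km/h

Coriolis parameter at 44°S:
f = 2Ω sin φ = 2 × 7.29×10⁻⁵ × sin 44° = 1.01×10⁻⁴ s⁻¹
Pressure gradient: |∂P/∂n| = 200 Pa / 106000 m = 1.89×10⁻³ Pa/m
Geostrophic balance (pressure-gradient force = Coriolis force):
V_g = (1/(fρ)) |∂P/∂n| = 1.89×10⁻³ / (1.01×10⁻⁴ × 0.679) = 27.4 m/s
Converting: 27.4 m/s × 3.6 = 98.8 km/h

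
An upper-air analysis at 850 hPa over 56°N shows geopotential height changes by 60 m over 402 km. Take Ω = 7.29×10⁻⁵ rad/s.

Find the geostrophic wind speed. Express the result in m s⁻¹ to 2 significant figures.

12 m s⁻¹

Coriolis parameter at 56°N:
f = 2Ω sin φ = 2 × 7.29×10⁻⁵ × sin 56° = 1.21×10⁻⁴ s⁻¹
Height gradient: |∂Z/∂n| = 60 m / 402000 m = 1.49×10⁻⁴
On a pressure surface, geostrophic balance gives V_g = (g/f)|∂Z/∂n|:
V_g = 9.81 × 1.49×10⁻⁴ / 1.21×10⁻⁴ = 12.1 m/s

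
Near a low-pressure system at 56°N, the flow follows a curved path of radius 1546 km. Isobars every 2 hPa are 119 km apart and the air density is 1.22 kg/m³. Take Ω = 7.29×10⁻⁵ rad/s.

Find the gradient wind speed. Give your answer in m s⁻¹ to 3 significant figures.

Coriolis parameter at 56°N:
f = 2Ω sin φ = 2 × 7.29×10⁻⁵ × sin 56° = 1.21×10⁻⁴ s⁻¹
Pressure gradient: |∂P/∂n| = 200 Pa / 119000 m = 1.68×10⁻³ Pa/m
Geostrophic speed: V_g = |∂P/∂n|/(fρ) = 1.68×10⁻³/(1.21×10⁻⁴ × 1.22) = 11.4 m/s
Around a low, centrifugal force acts outward with Coriolis, so pressure-gradient force balances both:
(1/ρ)|∂P/∂n| = fV + V²/R  →  V² + fR·V − fR·V_g = 0
With fR = 1.21×10⁻⁴ × 1546×10³ m = 187 m/s:
V = [−fR + √((fR)² + 4 fR V_g)]/2 = [−187 + √(187² + 4×187×11.4)]/2 = 10.8 m/s
Subgeostrophic (V < V_g = 11.4 m/s), as expected around a low.

10.8 m s⁻¹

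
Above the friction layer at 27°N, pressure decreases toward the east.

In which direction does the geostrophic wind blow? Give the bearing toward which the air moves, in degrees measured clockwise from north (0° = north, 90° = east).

The pressure-gradient force points toward the east (bearing 090°).
Geostrophic balance: in the Northern Hemisphere the Coriolis force deflects motion to the right, so the geostrophic wind blows 90° to the right of the pressure-gradient force (low pressure on the left).
Rotating 090° by 90° clockwise gives 180° — the wind blows toward the south.

180°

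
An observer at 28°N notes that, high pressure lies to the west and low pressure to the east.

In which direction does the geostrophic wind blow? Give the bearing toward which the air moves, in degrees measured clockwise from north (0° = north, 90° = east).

180°

The pressure-gradient force points toward the east (bearing 090°).
Geostrophic balance: in the Northern Hemisphere the Coriolis force deflects motion to the right, so the geostrophic wind blows 90° to the right of the pressure-gradient force (low pressure on the left).
Rotating 090° by 90° clockwise gives 180° — the wind blows toward the south.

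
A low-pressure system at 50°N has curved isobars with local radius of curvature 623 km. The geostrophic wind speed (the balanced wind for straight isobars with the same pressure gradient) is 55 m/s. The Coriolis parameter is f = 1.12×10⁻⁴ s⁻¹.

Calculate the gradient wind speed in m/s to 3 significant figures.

Around a low, centrifugal force acts outward with Coriolis, so pressure-gradient force balances both:
(1/ρ)|∂P/∂n| = fV + V²/R  →  V² + fR·V − fR·V_g = 0
With fR = 1.12×10⁻⁴ × 623×10³ m = 69.8 m/s:
V = [−fR + √((fR)² + 4 fR V_g)]/2 = [−69.8 + √(69.8² + 4×69.8×55)]/2 = 36.2 m/s
Subgeostrophic (V < V_g = 55 m/s), as expected around a low.

36.2 m/s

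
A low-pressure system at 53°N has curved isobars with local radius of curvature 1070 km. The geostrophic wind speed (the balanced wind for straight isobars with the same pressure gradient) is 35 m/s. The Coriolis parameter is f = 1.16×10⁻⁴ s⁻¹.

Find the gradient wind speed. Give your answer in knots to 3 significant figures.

55.3 knots

Around a low, centrifugal force acts outward with Coriolis, so pressure-gradient force balances both:
(1/ρ)|∂P/∂n| = fV + V²/R  →  V² + fR·V − fR·V_g = 0
With fR = 1.16×10⁻⁴ × 1070×10³ m = 124 m/s:
V = [−fR + √((fR)² + 4 fR V_g)]/2 = [−124 + √(124² + 4×124×35)]/2 = 28.5 m/s
Subgeostrophic (V < V_g = 35 m/s), as expected around a low.
Converting: 28.5 m/s × 1.944 = 55.3 knots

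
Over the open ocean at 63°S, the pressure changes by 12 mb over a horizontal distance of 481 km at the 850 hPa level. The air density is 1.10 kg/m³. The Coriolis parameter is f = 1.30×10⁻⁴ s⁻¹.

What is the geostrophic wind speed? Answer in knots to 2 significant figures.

34 knots

Pressure gradient: |∂P/∂n| = 1200 Pa / 481000 m = 2.49×10⁻³ Pa/m
Geostrophic balance (pressure-gradient force = Coriolis force):
V_g = (1/(fρ)) |∂P/∂n| = 2.49×10⁻³ / (1.30×10⁻⁴ × 1.10) = 17.4 m/s
Converting: 17.4 m/s × 1.944 = 34 knots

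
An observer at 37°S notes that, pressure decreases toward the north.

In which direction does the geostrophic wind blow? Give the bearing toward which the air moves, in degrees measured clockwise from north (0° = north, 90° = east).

The pressure-gradient force points toward the north (bearing 000°).
Geostrophic balance: in the Southern Hemisphere the Coriolis force deflects motion to the left, so the geostrophic wind blows 90° to the left of the pressure-gradient force (low pressure on the right).
Rotating 000° by 90° counterclockwise gives 270° — the wind blows toward the west.

270°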